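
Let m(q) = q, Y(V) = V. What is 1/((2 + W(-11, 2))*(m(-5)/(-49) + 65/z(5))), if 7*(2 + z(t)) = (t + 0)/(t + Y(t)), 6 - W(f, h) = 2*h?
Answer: -1323/177820 ≈ -0.0074401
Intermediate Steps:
W(f, h) = 6 - 2*h
z(t) = -27/14 (z(t) = -2 + ((t + 0)/(t + t))/7 = -2 + (t/((2*t)))/7 = -2 + (t*(1/(2*t)))/7 = -2 + (⅐)*(½) = -2 + 1/14 = -27/14)
1/((2 + W(-11, 2))*(m(-5)/(-49) + 65/z(5))) = 1/((2 + (6 - 2*2))*(-5/(-49) + 65/(-27/14))) = 1/((2 + (6 - 4))*(-5*(-1/49) + 65*(-14/27))) = 1/((2 + 2)*(5/49 - 910/27)) = 1/(4*(-44455/1323)) = 1/(-177820/1323) = -1323/177820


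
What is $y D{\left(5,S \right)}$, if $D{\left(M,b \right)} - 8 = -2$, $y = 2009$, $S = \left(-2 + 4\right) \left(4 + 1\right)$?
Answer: $12054$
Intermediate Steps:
$S = 10$ ($S = 2 \cdot 5 = 10$)
$D{\left(M,b \right)} = 6$ ($D{\left(M,b \right)} = 8 - 2 = 6$)
$y D{\left(5,S \right)} = 2009 \cdot 6 = 12054$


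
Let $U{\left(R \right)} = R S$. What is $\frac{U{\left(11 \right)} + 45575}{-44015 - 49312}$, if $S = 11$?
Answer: $- \frac{15232}{31109} \approx -0.48963$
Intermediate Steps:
$U{\left(R \right)} = 11 R$ ($U{\left(R \right)} = R 11 = 11 R$)
$\frac{U{\left(11 \right)} + 45575}{-44015 - 49312} = \frac{11 \cdot 11 + 45575}{-44015 - 49312} = \frac{121 + 45575}{-93327} = 45696 \left(- \frac{1}{93327}\right) = - \frac{15232}{31109}$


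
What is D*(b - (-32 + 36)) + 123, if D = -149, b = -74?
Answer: 11745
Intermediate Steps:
D*(b - (-32 + 36)) + 123 = -149*(-74 - (-32 + 36)) + 123 = -149*(-74 - 1*4) + 123 = -149*(-74 - 4) + 123 = -149*(-78) + 123 = 11622 + 123 = 11745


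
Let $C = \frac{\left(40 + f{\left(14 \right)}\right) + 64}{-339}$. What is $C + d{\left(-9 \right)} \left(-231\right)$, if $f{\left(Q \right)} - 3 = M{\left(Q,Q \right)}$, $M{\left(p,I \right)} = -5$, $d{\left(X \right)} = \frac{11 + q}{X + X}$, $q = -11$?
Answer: $- \frac{34}{113} \approx -0.30088$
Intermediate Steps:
$d{\left(X \right)} = 0$ ($d{\left(X \right)} = \frac{11 - 11}{X + X} = \frac{0}{2 X} = 0 \frac{1}{2 X} = 0$)
$f{\left(Q \right)} = -2$ ($f{\left(Q \right)} = 3 - 5 = -2$)
$C = - \frac{34}{113}$ ($C = \frac{\left(40 - 2\right) + 64}{-339} = \left(38 + 64\right) \left(- \frac{1}{339}\right) = 102 \left(- \frac{1}{339}\right) = - \frac{34}{113} \approx -0.30088$)
$C + d{\left(-9 \right)} \left(-231\right) = - \frac{34}{113} + 0 \left(-231\right) = - \frac{34}{113} + 0 = - \frac{34}{113}$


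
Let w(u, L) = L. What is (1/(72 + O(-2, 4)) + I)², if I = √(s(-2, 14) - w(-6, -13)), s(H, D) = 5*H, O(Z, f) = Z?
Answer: 14701/4900 + √3/35 ≈ 3.0497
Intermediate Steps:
I = √3 (I = √(5*(-2) - 1*(-13)) = √(-10 + 13) = √3 ≈ 1.7320)
(1/(72 + O(-2, 4)) + I)² = (1/(72 - 2) + √3)² = (1/70 + √3)²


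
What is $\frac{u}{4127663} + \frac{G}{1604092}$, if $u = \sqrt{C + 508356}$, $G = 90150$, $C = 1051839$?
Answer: $\frac{45075}{802046} + \frac{3 \sqrt{173355}}{4127663} \approx 0.056503$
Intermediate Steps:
$u = 3 \sqrt{173355}$ ($u = \sqrt{1051839 + 508356} = \sqrt{1560195} = 3 \sqrt{173355} \approx 1249.1$)
$\frac{u}{4127663} + \frac{G}{1604092} = \frac{3 \sqrt{173355}}{4127663} + \frac{90150}{1604092} = 3 \sqrt{173355} \cdot \frac{1}{4127663} + 90150 \cdot \frac{1}{1604092} = \frac{3 \sqrt{173355}}{4127663} + \frac{45075}{802046} = \frac{45075}{802046} + \frac{3 \sqrt{173355}}{4127663}$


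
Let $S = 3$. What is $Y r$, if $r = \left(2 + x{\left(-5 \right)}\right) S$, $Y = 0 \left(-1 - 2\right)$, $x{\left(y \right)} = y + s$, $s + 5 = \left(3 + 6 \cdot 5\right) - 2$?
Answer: $0$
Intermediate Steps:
$s = 26$ ($s = -5 + \left(\left(3 + 6 \cdot 5\right) - 2\right) = -5 + \left(\left(3 + 30\right) - 2\right) = -5 + \left(33 - 2\right) = -5 + 31 = 26$)
$x{\left(y \right)} = 26 + y$ ($x{\left(y \right)} = y + 26 = 26 + y$)
$Y = 0$ ($Y = 0 \left(-3\right) = 0$)
$r = 69$ ($r = \left(2 + \left(26 - 5\right)\right) 3 = \left(2 + 21\right) 3 = 23 \cdot 3 = 69$)
$Y r = 0 \cdot 69 = 0$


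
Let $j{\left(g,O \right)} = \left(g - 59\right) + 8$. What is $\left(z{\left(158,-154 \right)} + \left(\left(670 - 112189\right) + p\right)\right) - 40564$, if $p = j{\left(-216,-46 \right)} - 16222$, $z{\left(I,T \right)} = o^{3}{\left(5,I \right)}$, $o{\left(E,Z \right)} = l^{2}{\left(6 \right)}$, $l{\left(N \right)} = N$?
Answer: $-121916$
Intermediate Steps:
$j{\left(g,O \right)} = -51 + g$ ($j{\left(g,O \right)} = \left(-59 + g\right) + 8 = -51 + g$)
$o{\left(E,Z \right)} = 36$ ($o{\left(E,Z \right)} = 6^{2} = 36$)
$z{\left(I,T \right)} = 46656$ ($z{\left(I,T \right)} = 36^{3} = 46656$)
$p = -16489$ ($p = \left(-51 - 216\right) - 16222 = -267 - 16222 = -16489$)
$\left(z{\left(158,-154 \right)} + \left(\left(670 - 112189\right) + p\right)\right) - 40564 = \left(46656 + \left(\left(670 - 112189\right) - 16489\right)\right) - 40564 = \left(46656 - 128008\right) - 40564 = -81352 - 40564 = -121916$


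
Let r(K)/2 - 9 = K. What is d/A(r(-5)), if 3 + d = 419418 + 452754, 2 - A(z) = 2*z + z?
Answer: -872169/22 ≈ -39644.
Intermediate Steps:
r(K) = 18 + 2*K
A(z) = 2 - 3*z (A(z) = 2 - (2*z + z) = 2 - 3*z)
d = 872169 (d = -3 + (419418 + 452754) = -3 + 872172 = 872169)
d/A(r(-5)) = 872169/(2 - 3*(18 + 2*(-5))) = 872169/(2 - 3*(18 - 10)) = 872169/(2 - 3*8) = 872169/(2 - 24) = 872169/(-22) = 872169*(-1/22) = -872169/22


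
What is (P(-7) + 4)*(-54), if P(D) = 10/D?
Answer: -972/7 ≈ -138.86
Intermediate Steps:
(P(-7) + 4)*(-54) = (10/(-7) + 4)*(-54) = (10*(-⅐) + 4)*(-54) = (-10/7 + 4)*(-54) = (18/7)*(-54) = -972/7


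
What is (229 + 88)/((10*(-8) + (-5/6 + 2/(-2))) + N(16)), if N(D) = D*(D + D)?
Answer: 1902/2581 ≈ 0.73692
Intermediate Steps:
N(D) = 2*D**2 (N(D) = D*(2*D) = 2*D**2)
(229 + 88)/((10*(-8) + (-5/6 + 2/(-2))) + N(16)) = (229 + 88)/((10*(-8) + (-5/6 + 2/(-2))) + 2*16**2) = 317/((-80 + (-5*1/6 + 2*(-1/2))) + 2*256) = 317/((-80 + (-5/6 - 1)) + 512) = 317/((-80 - 11/6) + 512) = 317/(-491/6 + 512) = 317/(2581/6) = 317*(6/2581) = 1902/2581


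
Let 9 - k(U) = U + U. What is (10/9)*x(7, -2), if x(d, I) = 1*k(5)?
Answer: -10/9 ≈ -1.1111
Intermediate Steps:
k(U) = 9 - 2*U (k(U) = 9 - (U + U) = 9 - 2*U)
x(d, I) = -1 (x(d, I) = 1*(9 - 2*5) = 1*(9 - 10) = 1*(-1) = -1)
(10/9)*x(7, -2) = (10/9)*(-1) = -10/9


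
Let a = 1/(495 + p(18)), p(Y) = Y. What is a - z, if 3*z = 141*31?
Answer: -747440/513 ≈ -1457.0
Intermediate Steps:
a = 1/513 (a = 1/(495 + 18) = 1/513 ≈ 0.0019493)
z = 1457 (z = (141*31)/3 = (1/3)*4371 = 1457)
a - z = 1/513 - 1*1457 = 1/513 - 1457 = -747440/513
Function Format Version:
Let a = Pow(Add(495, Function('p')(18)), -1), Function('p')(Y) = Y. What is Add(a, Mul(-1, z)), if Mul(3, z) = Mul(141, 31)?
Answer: Rational(-747440, 513) ≈ -1457.0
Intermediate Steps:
a = Rational(1, 513) (a = Pow(Add(495, 18), -1) = Pow(513, -1) = Rational(1, 513) ≈ 0.0019493)
z = 1457 (z = Mul(Rational(1, 3), Mul(141, 31)) = Mul(Rational(1, 3), 4371) = 1457)
Add(a, Mul(-1, z)) = Add(Rational(1, 513), Mul(-1, 1457)) = Add(Rational(1, 513), -1457) = Rational(-747440, 513)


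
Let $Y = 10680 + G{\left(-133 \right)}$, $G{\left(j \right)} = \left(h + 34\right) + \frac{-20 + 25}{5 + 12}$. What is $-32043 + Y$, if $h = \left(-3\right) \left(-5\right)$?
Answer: $- \frac{362333}{17} \approx -21314.0$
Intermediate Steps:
$h = 15$
$G{\left(j \right)} = \frac{838}{17}$ ($G{\left(j \right)} = \left(15 + 34\right) + \frac{-20 + 25}{5 + 12} = 49 + \frac{5}{17} = \frac{838}{17}$)
$Y = \frac{182398}{17}$ ($Y = 10680 + \frac{838}{17} = \frac{182398}{17} \approx 10729.0$)
$-32043 + Y = -32043 + \frac{182398}{17} = - \frac{362333}{17}$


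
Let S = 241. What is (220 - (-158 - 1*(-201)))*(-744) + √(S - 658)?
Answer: -131688 + I*√417 ≈ -1.3169e+5 + 20.421*I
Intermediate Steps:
(220 - (-158 - 1*(-201)))*(-744) + √(S - 658) = (220 - (-158 - 1*(-201)))*(-744) + √(241 - 658) = (220 - (-158 + 201))*(-744) + √(-417) = (220 - 1*43)*(-744) + I*√417 = (220 - 43)*(-744) + I*√417 = 177*(-744) + I*√417 = -131688 + I*√417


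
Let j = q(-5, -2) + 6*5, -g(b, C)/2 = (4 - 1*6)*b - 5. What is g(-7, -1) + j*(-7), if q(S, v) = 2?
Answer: -242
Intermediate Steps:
g(b, C) = 10 + 4*b (g(b, C) = -2*((4 - 1*6)*b - 5) = -2*((4 - 6)*b - 5) = -2*(-2*b - 5) = -2*(-5 - 2*b) = 10 + 4*b)
j = 32 (j = 2 + 6*5 = 2 + 30 = 32)
g(-7, -1) + j*(-7) = (10 + 4*(-7)) + 32*(-7) = (10 - 28) - 224 = -18 - 224 = -242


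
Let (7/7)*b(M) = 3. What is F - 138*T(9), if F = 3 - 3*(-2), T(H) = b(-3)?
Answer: -405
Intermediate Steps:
b(M) = 3
T(H) = 3
F = 9 (F = 3 + 6 = 9)
F - 138*T(9) = 9 - 138*3 = 9 - 414 = -405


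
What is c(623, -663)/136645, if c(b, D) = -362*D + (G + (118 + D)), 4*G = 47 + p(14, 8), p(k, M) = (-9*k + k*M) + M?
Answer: 191577/109316 ≈ 1.7525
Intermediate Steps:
p(k, M) = M - 9*k + M*k (p(k, M) = (-9*k + M*k) + M = M - 9*k + M*k)
G = 41/4 (G = (47 + (8 - 9*14 + 8*14))/4 = (47 + (8 - 126 + 112))/4 = (47 - 6)/4 = (1/4)*41 = 41/4 ≈ 10.250)
c(b, D) = 513/4 - 361*D (c(b, D) = -362*D + (41/4 + (118 + D)) = -362*D + (513/4 + D) = 513/4 - 361*D)
c(623, -663)/136645 = (513/4 - 361*(-663))/136645 = (513/4 + 239343)*(1/136645) = (957885/4)*(1/136645) = 191577/109316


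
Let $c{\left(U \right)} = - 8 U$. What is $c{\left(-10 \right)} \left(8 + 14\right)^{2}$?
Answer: $38720$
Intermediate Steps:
$c{\left(-10 \right)} \left(8 + 14\right)^{2} = \left(-8\right) \left(-10\right) \left(8 + 14\right)^{2} = 80 \cdot 22^{2} = 80 \cdot 484 = 38720$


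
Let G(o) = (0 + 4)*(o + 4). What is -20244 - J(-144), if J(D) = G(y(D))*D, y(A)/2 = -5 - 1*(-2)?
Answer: -21396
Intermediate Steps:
y(A) = -6 (y(A) = 2*(-5 - 1*(-2)) = 2*(-5 + 2) = 2*(-3) = -6)
G(o) = 16 + 4*o (G(o) = 4*(4 + o) = 16 + 4*o)
J(D) = -8*D (J(D) = (16 + 4*(-6))*D = (16 - 24)*D = -8*D)
-20244 - J(-144) = -20244 - (-8)*(-144) = -20244 - 1*1152 = -20244 - 1152 = -21396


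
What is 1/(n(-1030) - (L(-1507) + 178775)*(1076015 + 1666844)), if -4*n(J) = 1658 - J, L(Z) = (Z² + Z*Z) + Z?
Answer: -1/12944555508066 ≈ -7.7253e-14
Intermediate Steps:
L(Z) = Z + 2*Z² (L(Z) = (Z² + Z²) + Z = 2*Z² + Z = Z + 2*Z²)
n(J) = -829/2 + J/4 (n(J) = -(1658 - J)/4 = -829/2 + J/4)
1/(n(-1030) - (L(-1507) + 178775)*(1076015 + 1666844)) = 1/((-829/2 + (¼)*(-1030)) - (-1507*(1 + 2*(-1507)) + 178775)*(1076015 + 1666844)) = 1/((-829/2 - 515/2) - (-1507*(1 - 3014) + 178775)*2742859) = 1/(-672 - (-1507*(-3013) + 178775)*2742859) = 1/(-672 - (4540591 + 178775)*2742859) = 1/(-672 - 4719366*2742859) = 1/(-672 - 1*12944555507394) = 1/(-672 - 12944555507394) = 1/(-12944555508066) = -1/12944555508066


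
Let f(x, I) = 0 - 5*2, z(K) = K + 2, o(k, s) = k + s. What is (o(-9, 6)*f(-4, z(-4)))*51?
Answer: 1530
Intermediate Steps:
z(K) = 2 + K
f(x, I) = -10 (f(x, I) = 0 - 1*10 = 0 - 10 = -10)
(o(-9, 6)*f(-4, z(-4)))*51 = ((-9 + 6)*(-10))*51 = -3*(-10)*51 = 30*51 = 1530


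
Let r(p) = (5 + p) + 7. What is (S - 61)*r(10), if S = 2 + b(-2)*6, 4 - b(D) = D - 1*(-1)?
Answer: -638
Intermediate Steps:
b(D) = 3 - D (b(D) = 4 - (D - 1*(-1)) = 4 - (D + 1) = 4 - (1 + D) = 4 + (-1 - D) = 3 - D)
r(p) = 12 + p
S = 32 (S = 2 + (3 - 1*(-2))*6 = 2 + (3 + 2)*6 = 2 + 5*6 = 2 + 30 = 32)
(S - 61)*r(10) = (32 - 61)*(12 + 10) = -29*22 = -638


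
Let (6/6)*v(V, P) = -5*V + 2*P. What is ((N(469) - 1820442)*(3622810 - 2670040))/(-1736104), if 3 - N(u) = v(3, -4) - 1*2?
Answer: 433608961695/434026 ≈ 9.9904e+5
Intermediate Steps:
v(V, P) = -5*V + 2*P
N(u) = 28 (N(u) = 3 - ((-5*3 + 2*(-4)) - 1*2) = 3 - ((-15 - 8) - 2) = 3 - (-23 - 2) = 3 - 1*(-25) = 3 + 25 = 28)
((N(469) - 1820442)*(3622810 - 2670040))/(-1736104) = ((28 - 1820442)*(3622810 - 2670040))/(-1736104) = -1820414*952770*(-1/1736104) = -1734435846780*(-1/1736104) = 433608961695/434026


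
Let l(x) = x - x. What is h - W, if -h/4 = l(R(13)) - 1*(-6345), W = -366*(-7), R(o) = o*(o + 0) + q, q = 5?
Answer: -27942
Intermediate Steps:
R(o) = 5 + o² (R(o) = o*(o + 0) + 5 = o*o + 5 = o² + 5 = 5 + o²)
l(x) = 0
W = 2562
h = -25380 (h = -4*(0 - 1*(-6345)) = -4*(0 + 6345) = -4*6345 = -25380)
h - W = -25380 - 1*2562 = -25380 - 2562 = -27942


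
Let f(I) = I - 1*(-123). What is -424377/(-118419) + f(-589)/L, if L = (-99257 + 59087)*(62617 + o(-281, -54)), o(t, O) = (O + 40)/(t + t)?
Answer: 49992078250682489/13949887973013720 ≈ 3.5837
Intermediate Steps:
f(I) = 123 + I (f(I) = I + 123 = 123 + I)
o(t, O) = (40 + O)/(2*t) (o(t, O) = (40 + O)/((2*t)) = (40 + O)*(1/(2*t)) = (40 + O)/(2*t))
L = -706806575280/281 (L = (-99257 + 59087)*(62617 + (½)*(40 - 54)/(-281)) = -40170*(62617 + (½)*(-1/281)*(-14)) = -40170*(62617 + 7/281) = -40170*17595384/281 = -706806575280/281 ≈ -2.5153e+9)
-424377/(-118419) + f(-589)/L = -424377/(-118419) + (123 - 589)/(-706806575280/281) = -424377*(-1/118419) - 466*(-281/706806575280) = 141459/39473 + 65473/353403287640 = 49992078250682489/13949887973013720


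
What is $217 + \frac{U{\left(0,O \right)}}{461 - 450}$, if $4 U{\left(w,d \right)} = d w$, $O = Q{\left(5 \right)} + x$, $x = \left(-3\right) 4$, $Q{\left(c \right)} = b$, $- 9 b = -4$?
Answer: $217$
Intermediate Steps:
$b = \frac{4}{9}$ ($b = \left(- \frac{1}{9}\right) \left(-4\right) = \frac{4}{9} \approx 0.44444$)
$Q{\left(c \right)} = \frac{4}{9}$
$x = -12$
$O = - \frac{104}{9}$ ($O = \frac{4}{9} - 12 = - \frac{104}{9} \approx -11.556$)
$U{\left(w,d \right)} = \frac{d w}{4}$
$217 + \frac{U{\left(0,O \right)}}{461 - 450} = 217 + \frac{\frac{1}{4} \left(- \frac{104}{9}\right) 0}{461 - 450} = 217 + \frac{0}{11} = 217 + 0 \cdot \frac{1}{11} = 217 + 0 = 217$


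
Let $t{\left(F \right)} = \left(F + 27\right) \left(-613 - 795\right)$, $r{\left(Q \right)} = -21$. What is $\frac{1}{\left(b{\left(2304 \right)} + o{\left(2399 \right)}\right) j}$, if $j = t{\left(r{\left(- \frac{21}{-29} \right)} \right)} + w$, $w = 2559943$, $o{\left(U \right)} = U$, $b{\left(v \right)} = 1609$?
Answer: $\frac{1}{10226391960} \approx 9.7786 \cdot 10^{-11}$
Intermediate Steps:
$t{\left(F \right)} = -38016 - 1408 F$ ($t{\left(F \right)} = \left(27 + F\right) \left(-1408\right) = -38016 - 1408 F$)
$j = 2551495$ ($j = \left(-38016 - -29568\right) + 2559943 = \left(-38016 + 29568\right) + 2559943 = -8448 + 2559943 = 2551495$)
$\frac{1}{\left(b{\left(2304 \right)} + o{\left(2399 \right)}\right) j} = \frac{1}{\left(1609 + 2399\right) 2551495} = \frac{1}{4008} \cdot \frac{1}{2551495} = \frac{1}{10226391960}$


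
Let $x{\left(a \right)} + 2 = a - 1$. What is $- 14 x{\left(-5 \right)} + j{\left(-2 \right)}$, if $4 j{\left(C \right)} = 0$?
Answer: $112$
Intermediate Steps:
$j{\left(C \right)} = 0$ ($j{\left(C \right)} = \frac{1}{4} \cdot 0 = 0$)
$x{\left(a \right)} = -3 + a$ ($x{\left(a \right)} = -2 + \left(a - 1\right) = -2 + \left(-1 + a\right) = -3 + a$)
$- 14 x{\left(-5 \right)} + j{\left(-2 \right)} = - 14 \left(-3 - 5\right) + 0 = \left(-14\right) \left(-8\right) + 0 = 112 + 0 = 112$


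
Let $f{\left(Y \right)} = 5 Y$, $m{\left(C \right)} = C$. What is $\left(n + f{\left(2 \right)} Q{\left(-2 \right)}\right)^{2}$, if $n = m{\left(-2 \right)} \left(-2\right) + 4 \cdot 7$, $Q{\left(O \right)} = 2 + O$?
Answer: $1024$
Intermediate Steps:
$n = 32$ ($n = \left(-2\right) \left(-2\right) + 4 \cdot 7 = 4 + 28 = 32$)
$\left(n + f{\left(2 \right)} Q{\left(-2 \right)}\right)^{2} = \left(32 + 5 \cdot 2 \left(2 - 2\right)\right)^{2} = \left(32 + 10 \cdot 0\right)^{2} = \left(32 + 0\right)^{2} = 32^{2} = 1024$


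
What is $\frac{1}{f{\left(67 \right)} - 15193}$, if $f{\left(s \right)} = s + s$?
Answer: $- \frac{1}{15059} \approx -6.6406 \cdot 10^{-5}$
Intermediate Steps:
$f{\left(s \right)} = 2 s$
$\frac{1}{f{\left(67 \right)} - 15193} = \frac{1}{2 \cdot 67 - 15193} = \frac{1}{134 - 15193} = \frac{1}{-15059} = - \frac{1}{15059}$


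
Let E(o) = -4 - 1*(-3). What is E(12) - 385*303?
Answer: -116656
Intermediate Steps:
E(o) = -1 (E(o) = -4 + 3 = -1)
E(12) - 385*303 = -1 - 385*303 = -1 - 116655 = -116656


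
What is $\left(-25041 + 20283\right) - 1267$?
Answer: $-6025$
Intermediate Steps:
$\left(-25041 + 20283\right) - 1267 = -4758 + \left(-14485 + 13218\right) = -4758 - 1267 = -6025$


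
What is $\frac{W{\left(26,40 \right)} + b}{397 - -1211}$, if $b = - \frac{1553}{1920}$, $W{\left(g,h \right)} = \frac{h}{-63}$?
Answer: $- \frac{58213}{64834560} \approx -0.00089787$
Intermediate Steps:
$W{\left(g,h \right)} = - \frac{h}{63}$ ($W{\left(g,h \right)} = h \left(- \frac{1}{63}\right) = - \frac{h}{63}$)
$b = - \frac{1553}{1920}$ ($b = \left(-1553\right) \frac{1}{1920} = - \frac{1553}{1920} \approx -0.80885$)
$\frac{W{\left(26,40 \right)} + b}{397 - -1211} = \frac{\left(- \frac{1}{63}\right) 40 - \frac{1553}{1920}}{397 - -1211} = \frac{- \frac{40}{63} - \frac{1553}{1920}}{397 + 1211} = - \frac{58213}{40320 \cdot 1608} = \left(- \frac{58213}{40320}\right) \frac{1}{1608} = - \frac{58213}{64834560}$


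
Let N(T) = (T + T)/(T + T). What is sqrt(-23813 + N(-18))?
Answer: 2*I*sqrt(5953) ≈ 154.31*I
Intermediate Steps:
N(T) = 1 (N(T) = (2*T)/((2*T)) = (2*T)*(1/(2*T)) = 1)
sqrt(-23813 + N(-18)) = sqrt(-23813 + 1) = sqrt(-23812) = 2*I*sqrt(5953)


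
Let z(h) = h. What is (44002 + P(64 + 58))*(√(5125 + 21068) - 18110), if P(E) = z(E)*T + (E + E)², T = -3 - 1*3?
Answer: -1861816660 + 102806*√26193 ≈ -1.8452e+9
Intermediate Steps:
T = -6 (T = -3 - 3 = -6)
P(E) = -6*E + 4*E² (P(E) = E*(-6) + (E + E)² = -6*E + (2*E)² = -6*E + 4*E²)
(44002 + P(64 + 58))*(√(5125 + 21068) - 18110) = (44002 + 2*(64 + 58)*(-3 + 2*(64 + 58)))*(√(5125 + 21068) - 18110) = (44002 + 2*122*(-3 + 2*122))*(√26193 - 18110) = (44002 + 2*122*(-3 + 244))*(-18110 + √26193) = (44002 + 2*122*241)*(-18110 + √26193) = (44002 + 58804)*(-18110 + √26193) = 102806*(-18110 + √26193) = -1861816660 + 102806*√26193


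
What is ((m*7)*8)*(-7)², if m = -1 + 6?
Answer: 13720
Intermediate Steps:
m = 5
((m*7)*8)*(-7)² = ((5*7)*8)*(-7)² = (35*8)*49 = 280*49 = 13720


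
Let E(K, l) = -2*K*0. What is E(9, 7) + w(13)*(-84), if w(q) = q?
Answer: -1092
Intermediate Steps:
E(K, l) = 0
E(9, 7) + w(13)*(-84) = 0 + 13*(-84) = 0 - 1092 = -1092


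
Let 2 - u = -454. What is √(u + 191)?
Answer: √647 ≈ 25.436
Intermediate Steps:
u = 456 (u = 2 - 1*(-454) = 2 + 454 = 456)
√(u + 191) = √(456 + 191) = √647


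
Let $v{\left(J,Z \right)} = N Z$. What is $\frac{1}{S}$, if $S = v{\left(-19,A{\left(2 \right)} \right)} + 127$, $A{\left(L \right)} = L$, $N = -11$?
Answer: $\frac{1}{105} \approx 0.0095238$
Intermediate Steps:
$v{\left(J,Z \right)} = - 11 Z$
$S = 105$ ($S = \left(-11\right) 2 + 127 = -22 + 127 = 105$)
$\frac{1}{S} = \frac{1}{105}$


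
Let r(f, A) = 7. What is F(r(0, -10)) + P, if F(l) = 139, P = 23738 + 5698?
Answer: 29575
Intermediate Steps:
P = 29436
F(r(0, -10)) + P = 139 + 29436 = 29575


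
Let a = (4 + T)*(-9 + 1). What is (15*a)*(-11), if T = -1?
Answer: 3960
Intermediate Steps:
a = -24 (a = (4 - 1)*(-9 + 1) = 3*(-8) = -24)
(15*a)*(-11) = (15*(-24))*(-11) = -360*(-11) = 3960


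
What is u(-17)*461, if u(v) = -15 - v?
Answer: 922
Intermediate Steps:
u(-17)*461 = (-15 - 1*(-17))*461 = (-15 + 17)*461 = 2*461 = 922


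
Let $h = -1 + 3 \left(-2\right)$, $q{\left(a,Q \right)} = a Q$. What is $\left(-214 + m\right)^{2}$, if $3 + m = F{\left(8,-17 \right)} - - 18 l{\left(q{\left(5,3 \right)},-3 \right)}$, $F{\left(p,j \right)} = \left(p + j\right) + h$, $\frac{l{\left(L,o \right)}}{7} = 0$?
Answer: $54289$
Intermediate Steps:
$q{\left(a,Q \right)} = Q a$
$l{\left(L,o \right)} = 0$ ($l{\left(L,o \right)} = 7 \cdot 0 = 0$)
$h = -7$ ($h = -1 - 6 = -7$)
$F{\left(p,j \right)} = -7 + j + p$ ($F{\left(p,j \right)} = \left(p + j\right) - 7 = \left(j + p\right) - 7 = -7 + j + p$)
$m = -19$ ($m = -3 - \left(16 - 0\right) = -3 - 16 = -19$)
$\left(-214 + m\right)^{2} = \left(-214 - 19\right)^{2} = \left(-233\right)^{2} = 54289$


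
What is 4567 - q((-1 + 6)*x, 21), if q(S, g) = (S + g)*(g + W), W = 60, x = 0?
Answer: 2866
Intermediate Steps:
q(S, g) = (60 + g)*(S + g) (q(S, g) = (S + g)*(g + 60) = (S + g)*(60 + g) = (60 + g)*(S + g))
4567 - q((-1 + 6)*x, 21) = 4567 - (21² + 60*((-1 + 6)*0) + 60*21 + ((-1 + 6)*0)*21) = 4567 - (441 + 60*(5*0) + 1260 + (5*0)*21) = 4567 - (441 + 60*0 + 1260 + 0*21) = 4567 - (441 + 0 + 1260 + 0) = 4567 - 1*1701 = 4567 - 1701 = 2866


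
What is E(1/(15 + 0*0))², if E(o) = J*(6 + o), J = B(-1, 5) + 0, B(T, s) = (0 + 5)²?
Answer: 207025/9 ≈ 23003.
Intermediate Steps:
B(T, s) = 25 (B(T, s) = 5² = 25)
J = 25 (J = 25 + 0 = 25)
E(o) = 150 + 25*o (E(o) = 25*(6 + o) = 150 + 25*o)
E(1/(15 + 0*0))² = (150 + 25/(15 + 0*0))² = (150 + 25/(15 + 0))² = (150 + 25/15)² = (150 + 25*(1/15))² = (150 + 5/3)² = (455/3)² = 207025/9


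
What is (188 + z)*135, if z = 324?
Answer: 69120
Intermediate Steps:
(188 + z)*135 = (188 + 324)*135 = 512*135 = 69120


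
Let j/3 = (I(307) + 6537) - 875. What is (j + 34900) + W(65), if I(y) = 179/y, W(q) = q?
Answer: 15949494/307 ≈ 51953.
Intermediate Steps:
j = 5215239/307 (j = 3*((179/307 + 6537) - 875) = 3*(2007038/307 - 875) = 3*(1738413/307) = 5215239/307 ≈ 16988.)
(j + 34900) + W(65) = (5215239/307 + 34900) + 65 = 15929539/307 + 65 = 15949494/307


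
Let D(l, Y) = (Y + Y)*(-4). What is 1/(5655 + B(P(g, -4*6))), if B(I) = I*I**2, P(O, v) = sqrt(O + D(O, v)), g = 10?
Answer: 5655/23736617 - 202*sqrt(202)/23736617 ≈ 0.00011729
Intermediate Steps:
D(l, Y) = -8*Y (D(l, Y) = (2*Y)*(-4) = -8*Y)
P(O, v) = sqrt(O - 8*v)
B(I) = I**3
1/(5655 + B(P(g, -4*6))) = 1/(5655 + (sqrt(10 - (-32)*6))**3) = 1/(5655 + (sqrt(10 - 8*(-24)))**3) = 1/(5655 + (sqrt(10 + 192))**3) = 1/(5655 + (sqrt(202))**3) = 1/(5655 + 202*sqrt(202))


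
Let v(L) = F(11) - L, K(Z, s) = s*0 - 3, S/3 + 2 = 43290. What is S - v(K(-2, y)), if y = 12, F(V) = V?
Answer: 129850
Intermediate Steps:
S = 129864 (S = -6 + 3*43290 = -6 + 129870 = 129864)
K(Z, s) = -3 (K(Z, s) = 0 - 3 = -3)
v(L) = 11 - L
S - v(K(-2, y)) = 129864 - (11 - 1*(-3)) = 129864 - (11 + 3) = 129864 - 1*14 = 129864 - 14 = 129850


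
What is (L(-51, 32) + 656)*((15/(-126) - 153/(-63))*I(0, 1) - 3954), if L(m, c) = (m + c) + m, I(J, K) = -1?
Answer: -48686345/21 ≈ -2.3184e+6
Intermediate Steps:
L(m, c) = c + 2*m (L(m, c) = (c + m) + m = c + 2*m)
(L(-51, 32) + 656)*((15/(-126) - 153/(-63))*I(0, 1) - 3954) = ((32 + 2*(-51)) + 656)*((15/(-126) - 153/(-63))*(-1) - 3954) = ((32 - 102) + 656)*((15*(-1/126) - 153*(-1/63))*(-1) - 3954) = (-70 + 656)*((-5/42 + 17/7)*(-1) - 3954) = 586*((97/42)*(-1) - 3954) = 586*(-97/42 - 3954) = 586*(-166165/42) = -48686345/21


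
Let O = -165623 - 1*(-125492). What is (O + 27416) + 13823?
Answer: 1108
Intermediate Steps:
O = -40131 (O = -165623 + 125492 = -40131)
(O + 27416) + 13823 = (-40131 + 27416) + 13823 = -12715 + 13823 = 1108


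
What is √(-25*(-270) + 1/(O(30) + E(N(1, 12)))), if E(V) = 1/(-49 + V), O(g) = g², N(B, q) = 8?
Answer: √9190370869609/36899 ≈ 82.158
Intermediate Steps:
√(-25*(-270) + 1/(O(30) + E(N(1, 12)))) = √(-25*(-270) + 1/(30² + 1/(-49 + 8))) = √(6750 + 1/(900 + 1/(-41))) = √(6750 + 1/(900 - 1/41)) = √(6750 + 1/(36899/41)) = √(6750 + 41/36899) = √(249068291/36899) = √9190370869609/36899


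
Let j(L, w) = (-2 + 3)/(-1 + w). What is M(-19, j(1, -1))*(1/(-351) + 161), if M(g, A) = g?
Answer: -1073690/351 ≈ -3058.9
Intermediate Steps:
j(L, w) = 1/(-1 + w)
M(-19, j(1, -1))*(1/(-351) + 161) = -19*(1/(-351) + 161) = -19*(-1/351 + 161) = -19*56510/351 = -1073690/351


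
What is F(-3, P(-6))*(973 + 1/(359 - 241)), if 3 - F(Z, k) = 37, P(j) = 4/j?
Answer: -1951855/59 ≈ -33082.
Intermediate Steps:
F(Z, k) = -34 (F(Z, k) = 3 - 1*37 = 3 - 37 = -34)
F(-3, P(-6))*(973 + 1/(359 - 241)) = -34*(973 + 1/(359 - 241)) = -34*(973 + 1/118) = -34*114815/118 = -1951855/59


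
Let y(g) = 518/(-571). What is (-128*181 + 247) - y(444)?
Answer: -13087373/571 ≈ -22920.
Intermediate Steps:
y(g) = -518/571 (y(g) = 518*(-1/571) = -518/571)
(-128*181 + 247) - y(444) = (-128*181 + 247) - 1*(-518/571) = (-23168 + 247) + 518/571 = -22921 + 518/571 = -13087373/571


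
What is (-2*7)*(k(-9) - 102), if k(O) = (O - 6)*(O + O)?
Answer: -2352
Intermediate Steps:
k(O) = 2*O*(-6 + O) (k(O) = (-6 + O)*(2*O) = 2*O*(-6 + O))
(-2*7)*(k(-9) - 102) = (-2*7)*(2*(-9)*(-6 - 9) - 102) = -14*(2*(-9)*(-15) - 102) = -14*(270 - 102) = -14*168 = -2352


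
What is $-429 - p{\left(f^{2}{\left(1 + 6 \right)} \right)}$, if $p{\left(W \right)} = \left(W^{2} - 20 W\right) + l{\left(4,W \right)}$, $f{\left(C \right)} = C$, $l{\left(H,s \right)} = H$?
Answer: $-1854$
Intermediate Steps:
$p{\left(W \right)} = 4 + W^{2} - 20 W$ ($p{\left(W \right)} = \left(W^{2} - 20 W\right) + 4 = 4 + W^{2} - 20 W$)
$-429 - p{\left(f^{2}{\left(1 + 6 \right)} \right)} = -429 - \left(4 + \left(\left(1 + 6\right)^{2}\right)^{2} - 20 \left(1 + 6\right)^{2}\right) = -429 - \left(4 + \left(7^{2}\right)^{2} - 20 \cdot 7^{2}\right) = -429 - \left(4 + 49^{2} - 980\right) = -429 - \left(4 + 2401 - 980\right) = -429 - 1425 = -1854$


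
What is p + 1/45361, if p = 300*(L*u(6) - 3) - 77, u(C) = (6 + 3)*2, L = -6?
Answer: -1514014096/45361 ≈ -33377.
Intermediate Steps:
u(C) = 18 (u(C) = 9*2 = 18)
p = -33377 (p = 300*(-6*18 - 3) - 77 = 300*(-108 - 3) - 77 = 300*(-111) - 77 = -33300 - 77 = -33377)
p + 1/45361 = -33377 + 1/45361 = -1514014096/45361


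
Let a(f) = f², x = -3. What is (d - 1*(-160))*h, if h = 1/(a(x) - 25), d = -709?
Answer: 549/16 ≈ 34.313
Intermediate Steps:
h = -1/16 (h = 1/((-3)² - 25) = 1/(9 - 25) = 1/(-16) = -1/16 ≈ -0.062500)
(d - 1*(-160))*h = (-709 - 1*(-160))*(-1/16) = (-709 + 160)*(-1/16) = -549*(-1/16) = 549/16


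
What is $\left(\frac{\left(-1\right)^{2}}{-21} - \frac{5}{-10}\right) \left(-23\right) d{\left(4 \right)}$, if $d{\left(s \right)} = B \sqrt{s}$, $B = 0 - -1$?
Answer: $- \frac{437}{21} \approx -20.81$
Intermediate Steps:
$B = 1$ ($B = 0 + 1 = 1$)
$d{\left(s \right)} = \sqrt{s}$ ($d{\left(s \right)} = 1 \sqrt{s} = \sqrt{s}$)
$\left(\frac{\left(-1\right)^{2}}{-21} - \frac{5}{-10}\right) \left(-23\right) d{\left(4 \right)} = \left(\frac{\left(-1\right)^{2}}{-21} - \frac{5}{-10}\right) \left(-23\right) \sqrt{4} = \left(1 \left(- \frac{1}{21}\right) - - \frac{1}{2}\right) \left(-23\right) 2 = \left(- \frac{1}{21} + \frac{1}{2}\right) \left(-23\right) 2 = \frac{19}{42} \left(-23\right) 2 = \left(- \frac{437}{42}\right) 2 = - \frac{437}{21}$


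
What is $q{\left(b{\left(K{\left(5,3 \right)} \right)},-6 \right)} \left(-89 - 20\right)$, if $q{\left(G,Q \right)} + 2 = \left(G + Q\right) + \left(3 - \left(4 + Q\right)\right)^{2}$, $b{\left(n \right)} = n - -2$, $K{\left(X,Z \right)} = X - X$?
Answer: $-2071$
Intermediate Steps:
$K{\left(X,Z \right)} = 0$
$b{\left(n \right)} = 2 + n$ ($b{\left(n \right)} = n + 2 = 2 + n$)
$q{\left(G,Q \right)} = -2 + G + Q + \left(-1 - Q\right)^{2}$ ($q{\left(G,Q \right)} = -2 + \left(\left(G + Q\right) + \left(3 - \left(4 + Q\right)\right)^{2}\right) = -2 + \left(\left(G + Q\right) + \left(-1 - Q\right)^{2}\right) = -2 + \left(G + Q + \left(-1 - Q\right)^{2}\right) = -2 + G + Q + \left(-1 - Q\right)^{2}$)
$q{\left(b{\left(K{\left(5,3 \right)} \right)},-6 \right)} \left(-89 - 20\right) = \left(-2 + \left(2 + 0\right) - 6 + \left(1 - 6\right)^{2}\right) \left(-89 - 20\right) = \left(-2 + 2 - 6 + \left(-5\right)^{2}\right) \left(-109\right) = \left(-2 + 2 - 6 + 25\right) \left(-109\right) = 19 \left(-109\right) = -2071$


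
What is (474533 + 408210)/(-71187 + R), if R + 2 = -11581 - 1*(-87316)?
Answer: 882743/4546 ≈ 194.18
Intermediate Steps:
R = 75733 (R = -2 + (-11581 - 1*(-87316)) = -2 + (-11581 + 87316) = -2 + 75735 = 75733)
(474533 + 408210)/(-71187 + R) = (474533 + 408210)/(-71187 + 75733) = 882743/4546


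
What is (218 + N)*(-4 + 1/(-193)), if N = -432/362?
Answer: -30334066/34933 ≈ -868.35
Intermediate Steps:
N = -216/181 (N = -432*1/362 = -216/181 ≈ -1.1934)
(218 + N)*(-4 + 1/(-193)) = (218 - 216/181)*(-4 + 1/(-193)) = 39242*(-4 - 1/193)/181 = (39242/181)*(-773/193) = -30334066/34933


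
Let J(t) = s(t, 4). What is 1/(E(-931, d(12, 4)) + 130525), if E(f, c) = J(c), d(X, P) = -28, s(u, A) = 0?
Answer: 1/130525 ≈ 7.6614e-6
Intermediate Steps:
J(t) = 0
E(f, c) = 0
1/(E(-931, d(12, 4)) + 130525) = 1/(0 + 130525) = 1/130525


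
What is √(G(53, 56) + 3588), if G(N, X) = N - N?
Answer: 2*√897 ≈ 59.900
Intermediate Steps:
G(N, X) = 0
√(G(53, 56) + 3588) = √(0 + 3588) = √3588 = 2*√897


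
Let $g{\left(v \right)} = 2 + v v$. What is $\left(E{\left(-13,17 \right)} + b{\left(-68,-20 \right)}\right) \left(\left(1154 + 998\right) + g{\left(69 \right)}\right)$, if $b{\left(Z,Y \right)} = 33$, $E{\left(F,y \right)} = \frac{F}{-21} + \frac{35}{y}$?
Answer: $\frac{29358785}{119} \approx 2.4671 \cdot 10^{5}$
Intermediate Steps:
$E{\left(F,y \right)} = \frac{35}{y} - \frac{F}{21}$ ($E{\left(F,y \right)} = F \left(- \frac{1}{21}\right) + \frac{35}{y} = - \frac{F}{21} + \frac{35}{y} = \frac{35}{y} - \frac{F}{21}$)
$g{\left(v \right)} = 2 + v^{2}$
$\left(E{\left(-13,17 \right)} + b{\left(-68,-20 \right)}\right) \left(\left(1154 + 998\right) + g{\left(69 \right)}\right) = \left(\left(\frac{35}{17} - - \frac{13}{21}\right) + 33\right) \left(\left(1154 + 998\right) + \left(2 + 69^{2}\right)\right) = \left(\left(35 \cdot \frac{1}{17} + \frac{13}{21}\right) + 33\right) \left(2152 + \left(2 + 4761\right)\right) = \left(\left(\frac{35}{17} + \frac{13}{21}\right) + 33\right) \left(2152 + 4763\right) = \left(\frac{956}{357} + 33\right) 6915 = \frac{12737}{357} \cdot 6915 = \frac{29358785}{119}$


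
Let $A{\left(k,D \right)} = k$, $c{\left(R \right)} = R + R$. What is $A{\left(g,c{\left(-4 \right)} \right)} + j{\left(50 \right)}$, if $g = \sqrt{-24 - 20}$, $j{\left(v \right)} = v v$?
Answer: $2500 + 2 i \sqrt{11} \approx 2500.0 + 6.6332 i$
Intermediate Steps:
$c{\left(R \right)} = 2 R$
$j{\left(v \right)} = v^{2}$
$g = 2 i \sqrt{11}$ ($g = \sqrt{-44} = 2 i \sqrt{11} \approx 6.6332 i$)
$A{\left(g,c{\left(-4 \right)} \right)} + j{\left(50 \right)} = 2 i \sqrt{11} + 50^{2} = 2 i \sqrt{11} + 2500 = 2500 + 2 i \sqrt{11}$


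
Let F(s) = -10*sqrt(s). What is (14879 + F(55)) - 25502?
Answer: -10623 - 10*sqrt(55) ≈ -10697.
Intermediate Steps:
(14879 + F(55)) - 25502 = (14879 - 10*sqrt(55)) - 25502 = -10623 - 10*sqrt(55)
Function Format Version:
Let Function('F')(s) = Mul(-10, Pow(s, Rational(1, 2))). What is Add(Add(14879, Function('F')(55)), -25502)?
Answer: Add(-10623, Mul(-10, Pow(55, Rational(1, 2)))) ≈ -10697.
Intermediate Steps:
Add(Add(14879, Function('F')(55)), -25502) = Add(Add(14879, Mul(-10, Pow(55, Rational(1, 2)))), -25502) = Add(-10623, Mul(-10, Pow(55, Rational(1, 2))))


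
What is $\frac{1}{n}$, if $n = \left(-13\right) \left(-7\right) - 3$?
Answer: $\frac{1}{88} \approx 0.011364$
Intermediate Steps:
$n = 88$ ($n = 91 - 3 = 88$)
$\frac{1}{n} = \frac{1}{88}$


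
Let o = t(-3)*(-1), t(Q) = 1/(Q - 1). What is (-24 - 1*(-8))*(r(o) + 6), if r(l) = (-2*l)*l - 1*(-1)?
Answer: -110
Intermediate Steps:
t(Q) = 1/(-1 + Q)
o = 1/4 (o = -1/(-1 - 3) = -1/(-4) = -1/4*(-1) = 1/4 ≈ 0.25000)
r(l) = 1 - 2*l**2 (r(l) = -2*l**2 + 1 = 1 - 2*l**2)
(-24 - 1*(-8))*(r(o) + 6) = (-24 - 1*(-8))*((1 - 2*(1/4)**2) + 6) = (-24 + 8)*((1 - 2*1/16) + 6) = -16*((1 - 1/8) + 6) = -16*(7/8 + 6) = -16*55/8 = -110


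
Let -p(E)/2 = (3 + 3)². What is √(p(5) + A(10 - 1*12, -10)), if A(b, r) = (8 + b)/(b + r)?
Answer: I*√290/2 ≈ 8.5147*I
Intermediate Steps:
p(E) = -72 (p(E) = -2*(3 + 3)² = -2*6² = -2*36 = -72)
A(b, r) = (8 + b)/(b + r)
√(p(5) + A(10 - 1*12, -10)) = √(-72 + (8 + (10 - 1*12))/((10 - 1*12) - 10)) = √(-72 + (8 + (10 - 12))/((10 - 12) - 10)) = √(-72 + (8 - 2)/(-2 - 10)) = √(-72 + 6/(-12)) = √(-72 - 1/12*6) = √(-72 - ½) = √(-145/2) = I*√290/2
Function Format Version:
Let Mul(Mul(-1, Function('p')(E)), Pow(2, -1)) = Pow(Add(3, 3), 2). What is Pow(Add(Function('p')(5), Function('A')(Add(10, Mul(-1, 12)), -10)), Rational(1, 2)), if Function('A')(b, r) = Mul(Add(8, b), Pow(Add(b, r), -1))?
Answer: Mul(Rational(1, 2), I, Pow(290, Rational(1, 2))) ≈ Mul(8.5147, I)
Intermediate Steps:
Function('p')(E) = -72 (Function('p')(E) = Mul(-2, Pow(Add(3, 3), 2)) = Mul(-2, Pow(6, 2)) = Mul(-2, 36) = -72)
Function('A')(b, r) = Mul(Pow(Add(b, r), -1), Add(8, b))
Pow(Add(Function('p')(5), Function('A')(Add(10, Mul(-1, 12)), -10)), Rational(1, 2)) = Pow(Add(-72, Mul(Pow(Add(Add(10, Mul(-1, 12)), -10), -1), Add(8, Add(10, Mul(-1, 12))))), Rational(1, 2)) = Pow(Add(-72, Mul(Pow(Add(Add(10, -12), -10), -1), Add(8, Add(10, -12)))), Rational(1, 2)) = Pow(Add(-72, Mul(Pow(Add(-2, -10), -1), Add(8, -2))), Rational(1, 2)) = Pow(Add(-72, Mul(Pow(-12, -1), 6)), Rational(1, 2)) = Pow(Add(-72, Mul(Rational(-1, 12), 6)), Rational(1, 2)) = Pow(Add(-72, Rational(-1, 2)), Rational(1, 2)) = Pow(Rational(-145, 2), Rational(1, 2)) = Mul(Rational(1, 2), I, Pow(290, Rational(1, 2)))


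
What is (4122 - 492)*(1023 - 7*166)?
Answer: -504570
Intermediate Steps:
(4122 - 492)*(1023 - 7*166) = 3630*(1023 - 1162) = 3630*(-139) = -504570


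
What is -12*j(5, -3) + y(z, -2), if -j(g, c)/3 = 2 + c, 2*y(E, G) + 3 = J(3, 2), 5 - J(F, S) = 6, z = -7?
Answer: -38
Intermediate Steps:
J(F, S) = -1 (J(F, S) = 5 - 1*6 = 5 - 6 = -1)
y(E, G) = -2 (y(E, G) = -3/2 + (½)*(-1) = -3/2 - ½ = -2)
j(g, c) = -6 - 3*c (j(g, c) = -3*(2 + c) = -6 - 3*c)
-12*j(5, -3) + y(z, -2) = -12*(-6 - 3*(-3)) - 2 = -12*(-6 + 9) - 2 = -12*3 - 2 = -36 - 2 = -38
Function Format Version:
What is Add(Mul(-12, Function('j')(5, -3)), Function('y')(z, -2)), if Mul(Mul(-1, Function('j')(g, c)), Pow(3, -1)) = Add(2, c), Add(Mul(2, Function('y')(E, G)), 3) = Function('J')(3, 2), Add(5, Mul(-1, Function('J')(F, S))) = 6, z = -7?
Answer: -38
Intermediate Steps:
Function('J')(F, S) = -1 (Function('J')(F, S) = Add(5, Mul(-1, 6)) = Add(5, -6) = -1)
Function('y')(E, G) = -2 (Function('y')(E, G) = Add(Rational(-3, 2), Mul(Rational(1, 2), -1)) = Add(Rational(-3, 2), Rational(-1, 2)) = -2)
Function('j')(g, c) = Add(-6, Mul(-3, c)) (Function('j')(g, c) = Mul(-3, Add(2, c)) = Add(-6, Mul(-3, c)))
Add(Mul(-12, Function('j')(5, -3)), Function('y')(z, -2)) = Add(Mul(-12, Add(-6, Mul(-3, -3))), -2) = Add(Mul(-12, Add(-6, 9)), -2) = Add(Mul(-12, 3), -2) = Add(-36, -2) = -38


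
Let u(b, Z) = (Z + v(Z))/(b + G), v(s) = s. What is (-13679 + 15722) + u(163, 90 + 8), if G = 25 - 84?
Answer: 53167/26 ≈ 2044.9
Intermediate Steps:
G = -59
u(b, Z) = 2*Z/(-59 + b) (u(b, Z) = (Z + Z)/(b - 59) = (2*Z)/(-59 + b) = 2*Z/(-59 + b))
(-13679 + 15722) + u(163, 90 + 8) = (-13679 + 15722) + 2*(90 + 8)/(-59 + 163) = 2043 + 2*98/104 = 2043 + 2*98*(1/104) = 2043 + 49/26 = 53167/26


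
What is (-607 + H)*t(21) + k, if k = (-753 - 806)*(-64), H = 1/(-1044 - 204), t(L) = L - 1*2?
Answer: 110127245/1248 ≈ 88243.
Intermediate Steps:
t(L) = -2 + L (t(L) = L - 2 = -2 + L)
H = -1/1248 (H = 1/(-1248) = -1/1248 ≈ -0.00080128)
k = 99776 (k = -1559*(-64) = 99776)
(-607 + H)*t(21) + k = (-607 - 1/1248)*(-2 + 21) + 99776 = -757537/1248*19 + 99776 = -14393203/1248 + 99776 = 110127245/1248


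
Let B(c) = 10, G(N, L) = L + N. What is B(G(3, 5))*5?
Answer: 50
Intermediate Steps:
B(G(3, 5))*5 = 10*5 = 50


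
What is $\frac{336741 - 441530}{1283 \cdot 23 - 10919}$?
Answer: $- \frac{104789}{18590} \approx -5.6368$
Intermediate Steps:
$\frac{336741 - 441530}{1283 \cdot 23 - 10919} = - \frac{104789}{29509 - 10919} = - \frac{104789}{18590}$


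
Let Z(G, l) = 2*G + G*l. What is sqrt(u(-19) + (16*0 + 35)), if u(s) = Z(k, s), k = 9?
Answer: I*sqrt(118) ≈ 10.863*I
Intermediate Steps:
u(s) = 18 + 9*s (u(s) = 9*(2 + s) = 18 + 9*s)
sqrt(u(-19) + (16*0 + 35)) = sqrt((18 + 9*(-19)) + (16*0 + 35)) = sqrt((18 - 171) + (0 + 35)) = sqrt(-153 + 35) = sqrt(-118) = I*sqrt(118)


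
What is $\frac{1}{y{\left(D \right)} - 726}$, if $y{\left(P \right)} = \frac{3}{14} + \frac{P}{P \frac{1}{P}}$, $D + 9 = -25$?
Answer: $- \frac{14}{10637} \approx -0.0013162$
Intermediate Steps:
$D = -34$ ($D = -9 - 25 = -34$)
$y{\left(P \right)} = \frac{3}{14} + P$ ($y{\left(P \right)} = 3 \cdot \frac{1}{14} + \frac{P}{1} = \frac{3}{14} + P 1 = \frac{3}{14} + P$)
$\frac{1}{y{\left(D \right)} - 726} = \frac{1}{\left(\frac{3}{14} - 34\right) - 726} = \frac{1}{- \frac{473}{14} - 726} = \frac{1}{- \frac{10637}{14}} = - \frac{14}{10637}$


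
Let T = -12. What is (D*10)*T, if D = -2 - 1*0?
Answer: 240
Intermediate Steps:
D = -2 (D = -2 + 0 = -2)
(D*10)*T = -2*10*(-12) = -20*(-12) = 240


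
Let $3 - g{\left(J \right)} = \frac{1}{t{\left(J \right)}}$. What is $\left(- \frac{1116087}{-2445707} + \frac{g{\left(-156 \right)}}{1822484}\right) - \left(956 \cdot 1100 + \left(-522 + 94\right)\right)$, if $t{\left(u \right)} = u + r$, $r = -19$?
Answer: $- \frac{409967849100096099009}{390010414166450} \approx -1.0512 \cdot 10^{6}$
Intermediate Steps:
$t{\left(u \right)} = -19 + u$ ($t{\left(u \right)} = u - 19 = -19 + u$)
$g{\left(J \right)} = 3 - \frac{1}{-19 + J}$
$\left(- \frac{1116087}{-2445707} + \frac{g{\left(-156 \right)}}{1822484}\right) - \left(956 \cdot 1100 + \left(-522 + 94\right)\right) = \left(- \frac{1116087}{-2445707} + \frac{\frac{1}{-19 - 156} \left(-58 + 3 \left(-156\right)\right)}{1822484}\right) - \left(956 \cdot 1100 + \left(-522 + 94\right)\right) = \left(\left(-1116087\right) \left(- \frac{1}{2445707}\right) + \frac{-58 - 468}{-175} \cdot \frac{1}{1822484}\right) - \left(1051600 - 428\right) = \left(\frac{1116087}{2445707} + \left(- \frac{1}{175}\right) \left(-526\right) \frac{1}{1822484}\right) - 1051172 = \left(\frac{1116087}{2445707} + \frac{526}{175} \cdot \frac{1}{1822484}\right) - 1051172 = \left(\frac{1116087}{2445707} + \frac{263}{159467350}\right) - 1051172 = \frac{177980079480391}{390010414166450} - 1051172 = - \frac{409967849100096099009}{390010414166450}$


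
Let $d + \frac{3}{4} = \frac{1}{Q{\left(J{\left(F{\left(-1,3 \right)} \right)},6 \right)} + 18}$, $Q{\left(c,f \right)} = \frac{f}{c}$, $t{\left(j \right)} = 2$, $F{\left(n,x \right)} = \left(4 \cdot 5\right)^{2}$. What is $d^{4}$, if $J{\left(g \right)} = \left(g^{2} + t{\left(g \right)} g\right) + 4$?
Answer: $\frac{261186853968319098607478161}{1123054919463524327419044096} \approx 0.23257$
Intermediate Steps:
$F{\left(n,x \right)} = 400$ ($F{\left(n,x \right)} = 20^{2} = 400$)
$J{\left(g \right)} = 4 + g^{2} + 2 g$ ($J{\left(g \right)} = \left(g^{2} + 2 g\right) + 4 = 4 + g^{2} + 2 g$)
$d = - \frac{4020109}{5788956}$ ($d = - \frac{3}{4} + \frac{1}{\frac{6}{4 + 400^{2} + 2 \cdot 400} + 18} = - \frac{3}{4} + \frac{1}{\frac{6}{4 + 160000 + 800} + 18} = - \frac{3}{4} + \frac{1}{\frac{6}{160804} + 18} = - \frac{3}{4} + \frac{1}{6 \cdot \frac{1}{160804} + 18} = - \frac{3}{4} + \frac{1}{\frac{3}{80402} + 18} = - \frac{3}{4} + \frac{1}{\frac{1447239}{80402}} = - \frac{3}{4} + \frac{80402}{1447239} = - \frac{4020109}{5788956} \approx -0.69444$)
$d^{4} = \left(- \frac{4020109}{5788956}\right)^{4} = \frac{261186853968319098607478161}{1123054919463524327419044096}$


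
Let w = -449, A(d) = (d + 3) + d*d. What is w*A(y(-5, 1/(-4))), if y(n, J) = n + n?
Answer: -41757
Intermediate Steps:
y(n, J) = 2*n
A(d) = 3 + d + d**2 (A(d) = (3 + d) + d**2 = 3 + d + d**2)
w*A(y(-5, 1/(-4))) = -449*(3 + 2*(-5) + (2*(-5))**2) = -449*(3 - 10 + (-10)**2) = -449*(3 - 10 + 100) = -449*93 = -41757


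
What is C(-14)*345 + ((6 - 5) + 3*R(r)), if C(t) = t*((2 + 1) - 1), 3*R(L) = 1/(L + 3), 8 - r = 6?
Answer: -48294/5 ≈ -9658.8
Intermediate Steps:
r = 2 (r = 8 - 1*6 = 8 - 6 = 2)
R(L) = 1/(3*(3 + L)) (R(L) = 1/(3*(L + 3)) = 1/(3*(3 + L)))
C(t) = 2*t (C(t) = t*(3 - 1) = t*2 = 2*t)
C(-14)*345 + ((6 - 5) + 3*R(r)) = (2*(-14))*345 + ((6 - 5) + 3*(1/(3*(3 + 2)))) = -28*345 + (1 + 3*((⅓)/5)) = -9660 + (1 + 3*((⅓)*(⅕))) = -9660 + (1 + 3*(1/15)) = -9660 + (1 + ⅕) = -9660 + 6/5 = -48294/5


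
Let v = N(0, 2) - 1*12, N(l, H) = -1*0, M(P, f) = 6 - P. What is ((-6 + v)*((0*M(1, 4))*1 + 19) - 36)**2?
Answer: 142884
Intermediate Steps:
N(l, H) = 0
v = -12 (v = 0 - 1*12 = 0 - 12 = -12)
((-6 + v)*((0*M(1, 4))*1 + 19) - 36)**2 = ((-6 - 12)*((0*(6 - 1*1))*1 + 19) - 36)**2 = (-18*((0*(6 - 1))*1 + 19) - 36)**2 = (-18*((0*5)*1 + 19) - 36)**2 = (-18*(0*1 + 19) - 36)**2 = (-18*(0 + 19) - 36)**2 = (-18*19 - 36)**2 = (-342 - 36)**2 = (-378)**2 = 142884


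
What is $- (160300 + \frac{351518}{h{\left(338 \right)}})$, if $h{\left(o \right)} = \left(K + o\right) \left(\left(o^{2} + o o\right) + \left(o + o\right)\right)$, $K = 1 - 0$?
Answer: $- \frac{6226580845159}{38843298} \approx -1.603 \cdot 10^{5}$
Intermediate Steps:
$K = 1$ ($K = 1 + 0 = 1$)
$h{\left(o \right)} = \left(1 + o\right) \left(2 o + 2 o^{2}\right)$ ($h{\left(o \right)} = \left(1 + o\right) \left(\left(o^{2} + o o\right) + \left(o + o\right)\right) = \left(1 + o\right) \left(\left(o^{2} + o^{2}\right) + 2 o\right) = \left(1 + o\right) \left(2 o^{2} + 2 o\right) = \left(1 + o\right) \left(2 o + 2 o^{2}\right)$)
$- (160300 + \frac{351518}{h{\left(338 \right)}}) = - (160300 + \frac{351518}{2 \cdot 338 \left(1 + 338^{2} + 2 \cdot 338\right)}) = - (160300 + \frac{351518}{2 \cdot 338 \left(1 + 114244 + 676\right)}) = - (160300 + \frac{351518}{2 \cdot 338 \cdot 114921}) = - (160300 + \frac{351518}{77686596}) = - (160300 + 351518 \cdot \frac{1}{77686596}) = - (160300 + \frac{175759}{38843298}) = \left(-1\right) \frac{6226580845159}{38843298} = - \frac{6226580845159}{38843298}$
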